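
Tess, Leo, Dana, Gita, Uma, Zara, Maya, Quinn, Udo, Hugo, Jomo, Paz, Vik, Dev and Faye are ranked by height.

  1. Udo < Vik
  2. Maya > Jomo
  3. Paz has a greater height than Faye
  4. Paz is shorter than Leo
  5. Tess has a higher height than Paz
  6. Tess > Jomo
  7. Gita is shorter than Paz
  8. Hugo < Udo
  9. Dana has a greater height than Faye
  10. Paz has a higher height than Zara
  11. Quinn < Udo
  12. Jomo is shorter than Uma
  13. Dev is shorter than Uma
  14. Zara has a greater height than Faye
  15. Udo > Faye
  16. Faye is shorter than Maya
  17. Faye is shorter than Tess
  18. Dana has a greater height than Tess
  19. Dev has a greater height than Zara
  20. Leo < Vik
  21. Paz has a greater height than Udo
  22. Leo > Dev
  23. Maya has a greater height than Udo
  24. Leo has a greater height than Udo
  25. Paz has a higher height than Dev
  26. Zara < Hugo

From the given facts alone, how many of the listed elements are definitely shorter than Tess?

The elements the relations force below Tess are Faye, Gita, Zara, Dev, Jomo, Hugo, Quinn, Udo, Paz — no chain reaches any other.
That is 9.

9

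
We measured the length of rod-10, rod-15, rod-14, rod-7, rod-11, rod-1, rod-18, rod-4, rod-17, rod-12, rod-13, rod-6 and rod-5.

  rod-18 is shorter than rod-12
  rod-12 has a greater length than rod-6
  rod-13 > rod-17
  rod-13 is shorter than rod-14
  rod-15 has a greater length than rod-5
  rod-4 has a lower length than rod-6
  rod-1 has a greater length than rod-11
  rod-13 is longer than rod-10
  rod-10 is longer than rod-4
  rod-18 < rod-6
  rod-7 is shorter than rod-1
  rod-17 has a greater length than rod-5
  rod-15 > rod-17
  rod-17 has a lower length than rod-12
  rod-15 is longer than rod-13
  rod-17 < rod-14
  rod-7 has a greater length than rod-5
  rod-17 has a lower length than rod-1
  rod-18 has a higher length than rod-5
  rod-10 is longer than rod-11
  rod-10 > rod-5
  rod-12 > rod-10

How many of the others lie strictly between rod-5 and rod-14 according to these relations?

Chaining upward from rod-5 reaches: rod-18, rod-6, rod-7, rod-10, rod-17, rod-1, rod-13, rod-15, rod-12.
Chaining downward from rod-14 reaches: rod-4, rod-11, rod-10, rod-17, rod-13.
Strictly between rod-5 and rod-14 are those in both lists: rod-10, rod-17, rod-13 — 3 elements.

3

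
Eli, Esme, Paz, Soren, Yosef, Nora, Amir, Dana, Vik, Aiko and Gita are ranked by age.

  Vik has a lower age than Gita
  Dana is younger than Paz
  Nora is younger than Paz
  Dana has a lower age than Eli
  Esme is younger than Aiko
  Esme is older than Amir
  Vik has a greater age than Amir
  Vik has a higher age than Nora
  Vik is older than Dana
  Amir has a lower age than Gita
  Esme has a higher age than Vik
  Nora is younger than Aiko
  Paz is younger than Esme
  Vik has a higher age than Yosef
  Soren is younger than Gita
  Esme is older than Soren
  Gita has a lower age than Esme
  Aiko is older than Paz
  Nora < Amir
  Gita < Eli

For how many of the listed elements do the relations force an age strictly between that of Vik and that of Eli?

1

Chaining upward from Vik reaches: Gita, Esme, Aiko.
Chaining downward from Eli reaches: Soren, Yosef, Nora, Dana, Amir, Gita.
Strictly between Vik and Eli are those in both lists: Gita — 1 element.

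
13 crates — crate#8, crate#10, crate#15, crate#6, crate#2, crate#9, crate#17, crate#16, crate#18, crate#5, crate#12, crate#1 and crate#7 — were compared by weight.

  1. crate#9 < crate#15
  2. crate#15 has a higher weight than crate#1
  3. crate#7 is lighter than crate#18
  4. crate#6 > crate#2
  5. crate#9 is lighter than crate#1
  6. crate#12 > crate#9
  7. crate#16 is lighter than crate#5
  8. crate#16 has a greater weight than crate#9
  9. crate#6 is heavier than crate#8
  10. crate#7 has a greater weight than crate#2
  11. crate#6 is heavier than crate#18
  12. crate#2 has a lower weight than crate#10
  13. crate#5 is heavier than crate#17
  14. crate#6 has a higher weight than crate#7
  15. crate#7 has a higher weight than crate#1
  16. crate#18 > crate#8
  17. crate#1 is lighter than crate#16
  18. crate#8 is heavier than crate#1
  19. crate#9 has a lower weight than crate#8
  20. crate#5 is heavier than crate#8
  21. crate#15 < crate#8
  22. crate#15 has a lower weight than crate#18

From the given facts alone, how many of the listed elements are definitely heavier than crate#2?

Directly above crate#2: crate#10, crate#7, crate#6.
One step further: crate#18 (4 so far).
No other element is forced above crate#2 by the given relations, so the count is 4.

4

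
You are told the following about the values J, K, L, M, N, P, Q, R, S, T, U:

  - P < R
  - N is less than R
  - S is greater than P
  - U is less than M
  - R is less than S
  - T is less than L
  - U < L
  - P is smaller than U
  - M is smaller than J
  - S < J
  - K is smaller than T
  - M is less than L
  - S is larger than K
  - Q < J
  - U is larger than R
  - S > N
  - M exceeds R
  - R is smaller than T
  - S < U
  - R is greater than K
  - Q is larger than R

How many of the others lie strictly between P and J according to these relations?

Chaining upward from P reaches: R, S, Q, U, M, T, L.
Chaining downward from J reaches: K, N, R, S, Q, U, M.
Strictly between P and J are those in both lists: R, S, Q, U, M — 5 elements.

5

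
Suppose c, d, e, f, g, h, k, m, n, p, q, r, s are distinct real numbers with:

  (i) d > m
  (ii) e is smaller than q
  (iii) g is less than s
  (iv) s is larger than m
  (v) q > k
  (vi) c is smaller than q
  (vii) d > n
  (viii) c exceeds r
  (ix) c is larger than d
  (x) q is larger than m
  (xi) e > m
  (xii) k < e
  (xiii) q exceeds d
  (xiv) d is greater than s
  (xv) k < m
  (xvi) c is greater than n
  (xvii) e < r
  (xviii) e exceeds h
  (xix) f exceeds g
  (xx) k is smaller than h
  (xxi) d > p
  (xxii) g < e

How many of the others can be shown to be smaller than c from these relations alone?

The elements the relations force below c are n, k, m, g, s, h, e, r, p, d — no chain reaches any other.
That is 10.

10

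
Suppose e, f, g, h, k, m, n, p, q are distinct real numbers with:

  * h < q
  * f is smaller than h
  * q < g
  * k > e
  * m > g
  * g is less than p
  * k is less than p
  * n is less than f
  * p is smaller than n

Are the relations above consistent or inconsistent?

inconsistent

We have g < p stated directly, yet also p < n < f < h < q < g by chaining the others — so p < g. Contradiction.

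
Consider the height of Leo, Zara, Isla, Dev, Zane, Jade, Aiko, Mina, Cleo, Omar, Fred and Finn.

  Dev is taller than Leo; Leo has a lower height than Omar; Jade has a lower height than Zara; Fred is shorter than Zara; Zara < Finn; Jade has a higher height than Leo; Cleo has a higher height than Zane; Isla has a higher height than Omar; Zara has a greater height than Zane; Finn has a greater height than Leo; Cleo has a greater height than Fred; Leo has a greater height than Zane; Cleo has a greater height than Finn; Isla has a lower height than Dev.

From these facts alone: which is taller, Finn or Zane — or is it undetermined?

Finn

Zane < Leo and Leo < Jade give Zane < Jade.
With Jade < Zara: Zane < Leo < Jade < Zara.
Then Zara < Finn extends the chain to Finn.
So Finn is taller.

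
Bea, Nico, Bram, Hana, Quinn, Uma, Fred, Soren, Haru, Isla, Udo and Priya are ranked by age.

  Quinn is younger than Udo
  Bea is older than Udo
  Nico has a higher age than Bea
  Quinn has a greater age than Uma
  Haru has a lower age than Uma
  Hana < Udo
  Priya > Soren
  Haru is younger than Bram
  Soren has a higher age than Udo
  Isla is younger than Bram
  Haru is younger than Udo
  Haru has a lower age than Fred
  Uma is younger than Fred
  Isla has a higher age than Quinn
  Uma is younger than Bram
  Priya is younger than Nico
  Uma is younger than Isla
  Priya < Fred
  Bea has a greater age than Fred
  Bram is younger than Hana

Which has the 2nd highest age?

Chaining the given pairs: Haru < Uma < Quinn < Isla < Bram < Hana < Udo < Soren < Priya < Fred < Bea < Nico.
Counting 2 from the largest end gives Bea.

Bea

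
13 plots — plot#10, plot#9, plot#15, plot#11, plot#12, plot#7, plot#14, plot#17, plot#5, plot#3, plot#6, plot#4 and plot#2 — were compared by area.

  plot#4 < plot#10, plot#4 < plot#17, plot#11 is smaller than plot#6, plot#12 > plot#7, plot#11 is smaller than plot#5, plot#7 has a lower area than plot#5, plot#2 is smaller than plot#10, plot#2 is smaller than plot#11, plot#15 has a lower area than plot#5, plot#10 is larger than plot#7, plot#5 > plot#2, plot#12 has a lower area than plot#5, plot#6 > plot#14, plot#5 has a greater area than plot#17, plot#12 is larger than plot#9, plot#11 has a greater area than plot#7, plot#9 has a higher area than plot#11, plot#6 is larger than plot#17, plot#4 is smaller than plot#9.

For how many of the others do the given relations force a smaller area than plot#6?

6

From plot#6 the given relations immediately reach plot#11, plot#14, plot#17.
From those, plot#7, plot#2, plot#4 — 6 in total.
No other element is forced below plot#6 by the given relations, so the count is 6.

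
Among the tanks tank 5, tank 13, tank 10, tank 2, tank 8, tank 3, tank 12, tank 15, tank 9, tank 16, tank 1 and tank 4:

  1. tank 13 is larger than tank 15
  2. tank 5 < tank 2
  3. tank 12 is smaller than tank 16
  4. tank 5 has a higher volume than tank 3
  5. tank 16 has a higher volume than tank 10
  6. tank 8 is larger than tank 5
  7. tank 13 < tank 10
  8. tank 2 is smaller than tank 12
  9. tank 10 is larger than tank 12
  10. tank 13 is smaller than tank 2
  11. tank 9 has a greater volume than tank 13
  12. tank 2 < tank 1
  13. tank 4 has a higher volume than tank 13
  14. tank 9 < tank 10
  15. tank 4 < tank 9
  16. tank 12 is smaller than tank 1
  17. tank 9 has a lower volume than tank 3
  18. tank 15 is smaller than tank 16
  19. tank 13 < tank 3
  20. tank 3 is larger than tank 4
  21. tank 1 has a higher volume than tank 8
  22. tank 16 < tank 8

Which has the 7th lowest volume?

tank 2

Piecing the relations together gives one ordering: tank 15 < tank 13 < tank 4 < tank 9 < tank 3 < tank 5 < tank 2 < tank 12 < tank 10 < tank 16 < tank 8 < tank 1.
The 7th smallest is tank 2.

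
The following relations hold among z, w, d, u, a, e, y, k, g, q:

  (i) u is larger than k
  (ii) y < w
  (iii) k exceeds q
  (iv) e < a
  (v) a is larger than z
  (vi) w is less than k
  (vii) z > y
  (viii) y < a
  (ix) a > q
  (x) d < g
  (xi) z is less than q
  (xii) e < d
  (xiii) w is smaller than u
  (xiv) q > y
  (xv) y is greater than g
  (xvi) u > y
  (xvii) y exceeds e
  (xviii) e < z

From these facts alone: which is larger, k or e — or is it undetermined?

k

Link the given pairs in sequence: e < d; d < g; g < y; y < z; z < q; q < k.
Chaining these gives e < d < g < y < z < q < k.
So k is larger.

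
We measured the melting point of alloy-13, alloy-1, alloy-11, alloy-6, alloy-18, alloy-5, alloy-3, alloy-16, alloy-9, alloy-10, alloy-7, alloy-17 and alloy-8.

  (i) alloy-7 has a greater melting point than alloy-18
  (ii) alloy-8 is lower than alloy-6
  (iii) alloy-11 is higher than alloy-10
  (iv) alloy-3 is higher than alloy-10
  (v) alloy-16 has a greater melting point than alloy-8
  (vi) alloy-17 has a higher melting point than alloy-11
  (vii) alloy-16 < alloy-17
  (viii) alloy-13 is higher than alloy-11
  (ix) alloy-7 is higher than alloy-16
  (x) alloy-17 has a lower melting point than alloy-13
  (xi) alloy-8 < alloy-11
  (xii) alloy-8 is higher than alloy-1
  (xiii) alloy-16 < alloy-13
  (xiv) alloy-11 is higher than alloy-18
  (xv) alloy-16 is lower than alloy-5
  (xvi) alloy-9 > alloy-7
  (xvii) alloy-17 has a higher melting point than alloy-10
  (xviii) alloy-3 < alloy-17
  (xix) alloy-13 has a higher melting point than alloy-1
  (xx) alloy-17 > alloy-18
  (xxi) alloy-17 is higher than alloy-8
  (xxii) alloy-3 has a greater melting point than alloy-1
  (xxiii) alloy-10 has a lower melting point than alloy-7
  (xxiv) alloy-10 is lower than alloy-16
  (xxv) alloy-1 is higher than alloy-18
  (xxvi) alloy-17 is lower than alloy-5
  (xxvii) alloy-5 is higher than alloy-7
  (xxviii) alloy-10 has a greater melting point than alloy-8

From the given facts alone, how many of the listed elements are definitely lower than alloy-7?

5

From alloy-7 the given relations immediately reach alloy-18, alloy-10, alloy-16.
From those, alloy-8 — 4 in total.
From those, alloy-1 — 5 in total.
Nothing else is reachable below alloy-7; 5 in all.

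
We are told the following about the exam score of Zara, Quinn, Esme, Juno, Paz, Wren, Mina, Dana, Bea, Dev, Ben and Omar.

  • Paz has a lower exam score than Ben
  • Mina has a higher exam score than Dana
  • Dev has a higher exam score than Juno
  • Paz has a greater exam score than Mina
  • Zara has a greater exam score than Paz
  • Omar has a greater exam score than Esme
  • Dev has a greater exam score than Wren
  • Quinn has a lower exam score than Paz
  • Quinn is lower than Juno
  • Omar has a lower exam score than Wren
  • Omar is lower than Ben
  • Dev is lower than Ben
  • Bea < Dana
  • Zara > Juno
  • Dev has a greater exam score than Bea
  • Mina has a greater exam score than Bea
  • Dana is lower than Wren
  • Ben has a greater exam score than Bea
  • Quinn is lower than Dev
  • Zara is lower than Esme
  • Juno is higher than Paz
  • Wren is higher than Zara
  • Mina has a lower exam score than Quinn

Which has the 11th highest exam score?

The consecutive relations fix a unique order: Bea < Dana < Mina < Quinn < Paz < Juno < Zara < Esme < Omar < Wren < Dev < Ben.
Counting 11 from the largest end gives Dana.

Dana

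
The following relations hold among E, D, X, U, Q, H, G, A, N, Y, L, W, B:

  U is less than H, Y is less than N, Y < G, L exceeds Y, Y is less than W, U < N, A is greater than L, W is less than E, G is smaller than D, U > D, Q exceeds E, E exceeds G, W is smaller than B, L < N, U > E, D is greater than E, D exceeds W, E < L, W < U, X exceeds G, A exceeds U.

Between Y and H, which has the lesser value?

Y

Link the given pairs in sequence: Y < G; G < E; E < D; D < U; U < H.
Chaining these gives Y < G < E < D < U < H.
So Y < H; Y is the smaller of the two.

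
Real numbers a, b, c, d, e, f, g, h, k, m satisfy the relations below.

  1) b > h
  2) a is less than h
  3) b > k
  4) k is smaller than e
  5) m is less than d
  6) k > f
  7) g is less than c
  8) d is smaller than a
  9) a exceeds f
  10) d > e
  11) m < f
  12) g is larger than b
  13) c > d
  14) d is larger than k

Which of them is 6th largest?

d

Piecing the relations together gives one ordering: m < f < k < e < d < a < h < b < g < c.
The 6th largest is d.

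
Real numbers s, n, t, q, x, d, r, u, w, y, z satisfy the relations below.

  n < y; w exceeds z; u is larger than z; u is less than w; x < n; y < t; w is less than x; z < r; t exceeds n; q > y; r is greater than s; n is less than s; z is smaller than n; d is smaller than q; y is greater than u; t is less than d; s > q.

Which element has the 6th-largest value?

y

The consecutive relations fix a unique order: z < u < w < x < n < y < t < d < q < s < r.
Counting 6 from the largest end gives y.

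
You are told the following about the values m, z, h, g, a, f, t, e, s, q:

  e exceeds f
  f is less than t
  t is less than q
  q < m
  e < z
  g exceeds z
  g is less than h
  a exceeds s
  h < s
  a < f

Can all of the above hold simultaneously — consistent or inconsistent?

We have f < e stated directly, yet also e < z < g < h < s < a < f by chaining the others — so e < f. Contradiction.

inconsistent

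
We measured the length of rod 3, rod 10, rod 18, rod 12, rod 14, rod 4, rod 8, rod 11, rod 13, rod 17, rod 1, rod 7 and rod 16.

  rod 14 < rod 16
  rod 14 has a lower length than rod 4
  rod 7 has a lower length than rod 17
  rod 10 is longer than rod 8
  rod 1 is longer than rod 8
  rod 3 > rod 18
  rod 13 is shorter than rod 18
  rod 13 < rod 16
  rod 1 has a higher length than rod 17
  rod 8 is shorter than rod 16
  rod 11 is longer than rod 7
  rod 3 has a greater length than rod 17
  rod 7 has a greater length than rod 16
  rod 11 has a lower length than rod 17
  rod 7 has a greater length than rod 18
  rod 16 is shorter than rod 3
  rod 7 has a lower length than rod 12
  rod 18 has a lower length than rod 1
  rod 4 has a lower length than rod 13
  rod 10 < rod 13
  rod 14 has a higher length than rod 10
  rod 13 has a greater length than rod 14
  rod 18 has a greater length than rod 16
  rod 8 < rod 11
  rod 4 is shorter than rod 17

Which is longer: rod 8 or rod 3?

rod 3

rod 8 < rod 10 < rod 14 < rod 4 < rod 13 < rod 16 < rod 18 < rod 7 < rod 11 < rod 17 < rod 3, by transitivity through rod 10, rod 14, rod 4, rod 13, rod 16, rod 18, rod 7, rod 11, rod 17.
So rod 8 < rod 3; rod 3 is the longer of the two.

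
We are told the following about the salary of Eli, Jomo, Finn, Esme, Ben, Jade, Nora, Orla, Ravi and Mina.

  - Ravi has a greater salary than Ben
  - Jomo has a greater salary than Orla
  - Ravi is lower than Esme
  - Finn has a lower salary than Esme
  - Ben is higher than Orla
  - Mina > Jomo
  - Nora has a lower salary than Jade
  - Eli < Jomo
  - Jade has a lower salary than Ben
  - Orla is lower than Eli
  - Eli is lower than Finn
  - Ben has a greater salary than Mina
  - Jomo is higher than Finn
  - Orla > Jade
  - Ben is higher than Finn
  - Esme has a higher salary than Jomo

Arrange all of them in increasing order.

Nothing is placed below Nora, so it is least; from there Nora < Jade; Jade < Orla; Orla < Eli; Eli < Finn; Finn < Jomo; Jomo < Mina; Mina < Ben; Ben < Ravi; Ravi < Esme, each given directly.

Nora < Jade < Orla < Eli < Finn < Jomo < Mina < Ben < Ravi < Esme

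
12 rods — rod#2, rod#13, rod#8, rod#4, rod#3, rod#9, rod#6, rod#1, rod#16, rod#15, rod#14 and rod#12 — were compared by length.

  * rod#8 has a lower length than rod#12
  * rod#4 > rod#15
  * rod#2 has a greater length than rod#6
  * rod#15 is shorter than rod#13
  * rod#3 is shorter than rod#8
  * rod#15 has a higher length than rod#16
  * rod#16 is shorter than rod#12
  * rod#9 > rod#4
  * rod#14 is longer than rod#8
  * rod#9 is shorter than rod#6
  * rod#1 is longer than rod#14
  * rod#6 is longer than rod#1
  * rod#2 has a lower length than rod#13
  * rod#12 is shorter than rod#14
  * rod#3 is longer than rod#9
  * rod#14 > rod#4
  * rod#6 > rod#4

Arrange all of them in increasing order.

rod#16 < rod#15 < rod#4 < rod#9 < rod#3 < rod#8 < rod#12 < rod#14 < rod#1 < rod#6 < rod#2 < rod#13

Nothing is placed below rod#16, so it is least; from there rod#16 < rod#15; rod#15 < rod#4; rod#4 < rod#9; rod#9 < rod#3; rod#3 < rod#8; rod#8 < rod#12; rod#12 < rod#14; rod#14 < rod#1; rod#1 < rod#6; rod#6 < rod#2; rod#2 < rod#13, each given directly.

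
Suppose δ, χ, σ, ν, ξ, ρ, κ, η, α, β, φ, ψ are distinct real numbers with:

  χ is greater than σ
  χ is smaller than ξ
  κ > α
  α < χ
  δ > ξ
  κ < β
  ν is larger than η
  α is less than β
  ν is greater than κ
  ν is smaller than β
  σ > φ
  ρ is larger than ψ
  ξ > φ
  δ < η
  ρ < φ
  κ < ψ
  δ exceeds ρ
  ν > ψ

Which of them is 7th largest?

σ

The consecutive relations fix a unique order: α < κ < ψ < ρ < φ < σ < χ < ξ < δ < η < ν < β.
The 7th largest is σ.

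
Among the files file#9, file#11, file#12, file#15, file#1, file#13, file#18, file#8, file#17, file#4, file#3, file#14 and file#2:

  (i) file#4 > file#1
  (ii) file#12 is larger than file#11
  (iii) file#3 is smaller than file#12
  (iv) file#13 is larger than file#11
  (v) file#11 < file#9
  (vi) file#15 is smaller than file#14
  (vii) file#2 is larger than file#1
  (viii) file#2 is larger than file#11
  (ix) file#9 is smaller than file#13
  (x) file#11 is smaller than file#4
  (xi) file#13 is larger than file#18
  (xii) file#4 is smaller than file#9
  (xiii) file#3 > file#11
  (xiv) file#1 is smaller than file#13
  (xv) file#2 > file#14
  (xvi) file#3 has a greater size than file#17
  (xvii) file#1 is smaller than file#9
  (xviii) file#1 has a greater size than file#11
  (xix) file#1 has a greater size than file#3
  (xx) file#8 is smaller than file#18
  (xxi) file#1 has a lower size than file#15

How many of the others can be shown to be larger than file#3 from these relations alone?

8

The elements the relations force above file#3 are file#1, file#15, file#4, file#9, file#13, file#14, file#2, file#12 — no chain reaches any other.
That is 8.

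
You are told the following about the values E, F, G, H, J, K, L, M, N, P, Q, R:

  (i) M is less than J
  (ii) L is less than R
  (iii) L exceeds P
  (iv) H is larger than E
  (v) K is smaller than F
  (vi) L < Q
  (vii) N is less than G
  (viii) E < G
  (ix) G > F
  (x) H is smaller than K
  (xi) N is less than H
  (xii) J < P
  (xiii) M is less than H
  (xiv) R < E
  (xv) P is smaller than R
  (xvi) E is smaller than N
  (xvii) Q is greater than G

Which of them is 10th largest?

P

Chaining the given pairs: M < J < P < L < R < E < N < H < K < F < G < Q.
Counting 10 from the largest end gives P.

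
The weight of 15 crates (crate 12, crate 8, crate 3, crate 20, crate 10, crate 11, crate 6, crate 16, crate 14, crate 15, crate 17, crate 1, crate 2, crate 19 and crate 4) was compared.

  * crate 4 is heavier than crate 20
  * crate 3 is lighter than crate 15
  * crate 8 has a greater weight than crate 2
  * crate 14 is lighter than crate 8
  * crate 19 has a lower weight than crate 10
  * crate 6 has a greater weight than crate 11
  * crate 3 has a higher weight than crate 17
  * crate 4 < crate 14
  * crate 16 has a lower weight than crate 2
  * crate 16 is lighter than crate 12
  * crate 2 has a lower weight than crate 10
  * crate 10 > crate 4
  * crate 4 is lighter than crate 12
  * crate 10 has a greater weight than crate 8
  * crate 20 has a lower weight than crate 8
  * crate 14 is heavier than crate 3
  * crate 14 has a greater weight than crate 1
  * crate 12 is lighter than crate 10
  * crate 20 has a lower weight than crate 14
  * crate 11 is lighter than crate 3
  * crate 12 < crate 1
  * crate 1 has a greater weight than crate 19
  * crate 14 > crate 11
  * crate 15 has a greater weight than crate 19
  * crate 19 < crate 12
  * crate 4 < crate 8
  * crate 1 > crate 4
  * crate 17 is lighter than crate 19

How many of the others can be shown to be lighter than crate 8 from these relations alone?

The elements the relations force below crate 8 are crate 17, crate 16, crate 2, crate 20, crate 11, crate 4, crate 19, crate 3, crate 12, crate 1, crate 14 — no chain reaches any other.
That is 11.

11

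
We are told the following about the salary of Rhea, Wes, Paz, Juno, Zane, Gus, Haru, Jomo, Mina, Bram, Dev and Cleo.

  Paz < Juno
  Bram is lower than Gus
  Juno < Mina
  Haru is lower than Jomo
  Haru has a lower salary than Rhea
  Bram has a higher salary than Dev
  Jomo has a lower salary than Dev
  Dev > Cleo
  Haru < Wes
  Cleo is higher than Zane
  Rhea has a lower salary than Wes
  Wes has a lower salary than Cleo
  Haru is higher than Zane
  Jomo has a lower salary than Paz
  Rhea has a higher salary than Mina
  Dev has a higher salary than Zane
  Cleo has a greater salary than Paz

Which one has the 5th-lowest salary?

Juno

The consecutive relations fix a unique order: Zane < Haru < Jomo < Paz < Juno < Mina < Rhea < Wes < Cleo < Dev < Bram < Gus.
The 5th smallest is Juno.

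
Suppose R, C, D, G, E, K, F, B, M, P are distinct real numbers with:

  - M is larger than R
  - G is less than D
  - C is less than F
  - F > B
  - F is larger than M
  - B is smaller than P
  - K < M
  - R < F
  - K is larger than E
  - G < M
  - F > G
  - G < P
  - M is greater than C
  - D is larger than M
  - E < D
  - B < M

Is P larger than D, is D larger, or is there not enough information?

Following every chain through P: below P we get G, B.
D is not reached, and no chain runs the other way from D to P.
So the given relations leave the order of P and D undetermined.

undetermined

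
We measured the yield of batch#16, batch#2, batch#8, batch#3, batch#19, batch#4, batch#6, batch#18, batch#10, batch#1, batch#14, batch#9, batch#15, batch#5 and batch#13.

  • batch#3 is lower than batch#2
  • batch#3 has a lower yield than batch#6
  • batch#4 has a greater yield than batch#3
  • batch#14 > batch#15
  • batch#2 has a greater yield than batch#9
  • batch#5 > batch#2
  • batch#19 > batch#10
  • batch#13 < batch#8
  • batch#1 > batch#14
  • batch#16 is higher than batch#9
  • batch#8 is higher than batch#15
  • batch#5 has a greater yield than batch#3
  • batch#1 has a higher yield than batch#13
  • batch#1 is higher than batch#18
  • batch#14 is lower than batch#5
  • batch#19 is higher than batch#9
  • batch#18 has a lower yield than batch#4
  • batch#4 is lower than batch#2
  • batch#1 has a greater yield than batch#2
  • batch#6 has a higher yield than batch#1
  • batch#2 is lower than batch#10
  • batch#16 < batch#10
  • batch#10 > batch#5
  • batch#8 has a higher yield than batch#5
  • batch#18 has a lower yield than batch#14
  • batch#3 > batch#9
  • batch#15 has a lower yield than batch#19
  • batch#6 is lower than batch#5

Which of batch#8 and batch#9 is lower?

batch#9

Following the relations from batch#9: batch#9 < batch#3 < batch#4 < batch#2 < batch#1 < batch#6 < batch#5 < batch#8.
So batch#9 < batch#8; batch#9 is the lower of the two.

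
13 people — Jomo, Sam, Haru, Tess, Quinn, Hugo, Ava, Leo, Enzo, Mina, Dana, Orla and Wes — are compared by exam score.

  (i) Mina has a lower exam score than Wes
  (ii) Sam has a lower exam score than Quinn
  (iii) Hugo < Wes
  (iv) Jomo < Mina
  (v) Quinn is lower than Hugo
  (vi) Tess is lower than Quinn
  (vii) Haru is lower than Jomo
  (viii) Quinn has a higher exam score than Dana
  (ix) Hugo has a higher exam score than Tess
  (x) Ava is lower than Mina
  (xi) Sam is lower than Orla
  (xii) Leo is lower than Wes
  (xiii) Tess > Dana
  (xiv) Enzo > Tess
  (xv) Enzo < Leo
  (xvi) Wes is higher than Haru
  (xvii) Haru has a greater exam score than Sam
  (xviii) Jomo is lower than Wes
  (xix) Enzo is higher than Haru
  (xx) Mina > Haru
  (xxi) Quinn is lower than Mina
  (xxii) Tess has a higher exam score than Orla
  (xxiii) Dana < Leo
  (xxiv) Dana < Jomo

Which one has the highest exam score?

Chaining downward from Wes: directly below it, Haru, Jomo, Hugo, Mina, Leo; then Dana, Sam, Ava, Tess, Quinn, Enzo; then Orla.
That covers every other element, and nothing is given above Wes, so Wes is the highest exam score.

Wes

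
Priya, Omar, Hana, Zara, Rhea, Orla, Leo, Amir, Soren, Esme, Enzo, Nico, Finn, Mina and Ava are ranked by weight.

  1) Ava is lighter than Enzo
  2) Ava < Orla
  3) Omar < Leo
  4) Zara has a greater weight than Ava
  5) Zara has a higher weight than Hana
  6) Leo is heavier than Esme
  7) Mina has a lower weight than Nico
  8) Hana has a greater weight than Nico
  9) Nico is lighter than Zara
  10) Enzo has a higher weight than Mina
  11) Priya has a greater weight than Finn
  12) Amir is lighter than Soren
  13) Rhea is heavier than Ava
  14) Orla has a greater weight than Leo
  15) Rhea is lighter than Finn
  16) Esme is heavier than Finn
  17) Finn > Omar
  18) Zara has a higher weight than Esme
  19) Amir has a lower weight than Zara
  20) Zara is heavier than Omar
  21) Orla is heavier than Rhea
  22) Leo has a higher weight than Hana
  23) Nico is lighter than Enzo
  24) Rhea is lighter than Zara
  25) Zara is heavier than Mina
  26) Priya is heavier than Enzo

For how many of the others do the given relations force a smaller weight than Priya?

Directly below Priya: Finn, Enzo.
One step further: Omar, Ava, Rhea, Mina, Nico (7 so far).
Nothing else is reachable below Priya; 7 in all.

7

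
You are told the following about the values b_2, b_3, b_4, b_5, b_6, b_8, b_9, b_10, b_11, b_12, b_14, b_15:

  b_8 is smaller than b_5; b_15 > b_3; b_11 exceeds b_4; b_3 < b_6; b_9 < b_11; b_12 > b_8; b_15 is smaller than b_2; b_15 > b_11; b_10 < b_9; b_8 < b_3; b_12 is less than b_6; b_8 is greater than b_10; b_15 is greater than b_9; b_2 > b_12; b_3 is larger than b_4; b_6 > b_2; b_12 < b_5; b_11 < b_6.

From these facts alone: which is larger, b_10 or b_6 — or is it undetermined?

b_6

The relevant relations are b_10 < b_8; b_8 < b_12; b_12 < b_2; b_2 < b_6.
Together: b_10 < b_8 < b_12 < b_2 < b_6.
So b_6 is larger.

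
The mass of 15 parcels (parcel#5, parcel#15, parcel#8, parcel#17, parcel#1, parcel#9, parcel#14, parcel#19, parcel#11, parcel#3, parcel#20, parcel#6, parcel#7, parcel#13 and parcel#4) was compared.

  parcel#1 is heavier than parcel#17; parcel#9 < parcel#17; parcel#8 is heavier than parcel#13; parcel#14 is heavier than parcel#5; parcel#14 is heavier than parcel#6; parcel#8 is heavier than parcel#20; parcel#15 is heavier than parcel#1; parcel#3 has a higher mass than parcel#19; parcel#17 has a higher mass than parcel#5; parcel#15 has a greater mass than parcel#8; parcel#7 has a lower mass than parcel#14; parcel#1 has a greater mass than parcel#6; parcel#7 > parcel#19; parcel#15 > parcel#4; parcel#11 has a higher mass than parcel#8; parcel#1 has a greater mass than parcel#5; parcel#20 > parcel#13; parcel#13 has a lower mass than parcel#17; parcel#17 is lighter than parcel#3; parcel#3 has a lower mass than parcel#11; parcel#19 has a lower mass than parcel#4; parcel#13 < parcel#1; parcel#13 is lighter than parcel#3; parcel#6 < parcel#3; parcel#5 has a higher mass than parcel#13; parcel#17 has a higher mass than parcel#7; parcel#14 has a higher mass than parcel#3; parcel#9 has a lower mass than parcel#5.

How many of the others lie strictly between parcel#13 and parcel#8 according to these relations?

The relations place parcel#13 below parcel#8. An element lies strictly between them when it is forced above parcel#13 and also forced below parcel#8.
Above parcel#13: {parcel#20, parcel#5, parcel#17, parcel#1, parcel#3, parcel#15, parcel#14, parcel#11}. Below parcel#8: {parcel#20}.
Intersection: {parcel#20} — 1.

1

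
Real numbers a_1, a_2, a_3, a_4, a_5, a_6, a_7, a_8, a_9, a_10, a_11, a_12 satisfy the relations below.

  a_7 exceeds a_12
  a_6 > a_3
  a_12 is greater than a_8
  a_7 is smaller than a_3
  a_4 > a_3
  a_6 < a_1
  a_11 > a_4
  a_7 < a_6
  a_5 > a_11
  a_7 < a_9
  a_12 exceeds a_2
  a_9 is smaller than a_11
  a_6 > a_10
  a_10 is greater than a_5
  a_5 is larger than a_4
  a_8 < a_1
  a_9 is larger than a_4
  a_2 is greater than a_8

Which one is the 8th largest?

a_3

The consecutive relations fix a unique order: a_8 < a_2 < a_12 < a_7 < a_3 < a_4 < a_9 < a_11 < a_5 < a_10 < a_6 < a_1.
The 8th largest is a_3.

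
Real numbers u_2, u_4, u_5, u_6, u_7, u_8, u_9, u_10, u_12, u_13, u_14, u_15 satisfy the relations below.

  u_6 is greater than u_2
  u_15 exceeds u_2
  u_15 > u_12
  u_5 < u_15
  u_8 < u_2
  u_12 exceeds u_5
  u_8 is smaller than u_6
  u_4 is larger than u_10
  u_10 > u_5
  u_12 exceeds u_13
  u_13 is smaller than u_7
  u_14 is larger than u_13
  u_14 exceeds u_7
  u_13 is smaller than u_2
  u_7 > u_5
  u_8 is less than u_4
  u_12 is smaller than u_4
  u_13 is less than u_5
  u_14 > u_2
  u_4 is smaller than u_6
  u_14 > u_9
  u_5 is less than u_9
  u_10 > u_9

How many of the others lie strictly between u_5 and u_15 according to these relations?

1

The relations place u_5 below u_15. An element lies strictly between them when it is forced above u_5 and also forced below u_15.
Above u_5: {u_12, u_9, u_10, u_4, u_7, u_14, u_6}. Below u_15: {u_8, u_13, u_12, u_2}.
Intersection: {u_12} — 1.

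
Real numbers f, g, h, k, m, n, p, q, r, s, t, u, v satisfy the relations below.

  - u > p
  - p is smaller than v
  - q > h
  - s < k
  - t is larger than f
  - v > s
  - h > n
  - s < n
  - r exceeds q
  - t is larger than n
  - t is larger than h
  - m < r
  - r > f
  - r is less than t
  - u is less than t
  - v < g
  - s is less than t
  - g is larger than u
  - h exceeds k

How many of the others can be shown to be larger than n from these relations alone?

Directly above n: h, t.
One step further: q (3 so far).
One step further: r (4 so far).
No other element is forced above n by the given relations, so the count is 4.

4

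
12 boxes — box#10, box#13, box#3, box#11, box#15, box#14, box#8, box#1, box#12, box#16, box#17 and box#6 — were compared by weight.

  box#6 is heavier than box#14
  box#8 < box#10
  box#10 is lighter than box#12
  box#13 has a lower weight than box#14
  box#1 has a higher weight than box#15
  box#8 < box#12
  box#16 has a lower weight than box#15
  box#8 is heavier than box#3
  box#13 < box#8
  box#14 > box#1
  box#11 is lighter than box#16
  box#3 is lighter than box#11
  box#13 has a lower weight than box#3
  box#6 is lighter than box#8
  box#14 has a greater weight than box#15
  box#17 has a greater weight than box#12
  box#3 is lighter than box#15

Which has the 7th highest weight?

box#1

Piecing the relations together gives one ordering: box#13 < box#3 < box#11 < box#16 < box#15 < box#1 < box#14 < box#6 < box#8 < box#10 < box#12 < box#17.
The 7th largest is box#1.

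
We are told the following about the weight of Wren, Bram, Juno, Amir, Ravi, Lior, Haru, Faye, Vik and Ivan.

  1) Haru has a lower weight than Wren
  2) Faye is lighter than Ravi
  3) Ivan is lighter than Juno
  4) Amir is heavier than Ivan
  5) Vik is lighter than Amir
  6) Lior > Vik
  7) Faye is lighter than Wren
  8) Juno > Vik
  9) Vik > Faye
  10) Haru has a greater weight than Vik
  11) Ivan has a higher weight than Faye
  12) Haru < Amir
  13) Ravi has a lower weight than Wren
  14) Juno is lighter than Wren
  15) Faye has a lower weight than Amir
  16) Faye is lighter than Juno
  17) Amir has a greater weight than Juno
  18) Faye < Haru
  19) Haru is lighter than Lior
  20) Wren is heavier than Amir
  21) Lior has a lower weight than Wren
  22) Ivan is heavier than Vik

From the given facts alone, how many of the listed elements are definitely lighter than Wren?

8

From Wren the given relations immediately reach Faye, Juno, Haru, Ravi, Lior, Amir.
From those, Vik, Ivan — 8 in total.
No other element is forced below Wren by the given relations, so the count is 8.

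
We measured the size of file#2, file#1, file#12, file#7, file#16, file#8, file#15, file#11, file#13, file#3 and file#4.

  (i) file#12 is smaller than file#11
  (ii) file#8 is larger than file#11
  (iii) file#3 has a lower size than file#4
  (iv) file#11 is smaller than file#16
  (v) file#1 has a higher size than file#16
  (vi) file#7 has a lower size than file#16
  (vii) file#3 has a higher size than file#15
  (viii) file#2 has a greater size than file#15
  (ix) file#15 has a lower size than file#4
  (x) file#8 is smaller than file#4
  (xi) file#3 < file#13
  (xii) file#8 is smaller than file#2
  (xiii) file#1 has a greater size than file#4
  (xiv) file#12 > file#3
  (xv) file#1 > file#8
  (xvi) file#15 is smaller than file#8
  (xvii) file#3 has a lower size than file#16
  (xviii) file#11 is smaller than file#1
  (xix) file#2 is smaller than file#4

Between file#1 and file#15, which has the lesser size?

Chaining the given relations: file#15 < file#3 < file#12 < file#11 < file#8 < file#2 < file#4 < file#1.
So file#15 < file#1; file#15 is the smaller of the two.

file#15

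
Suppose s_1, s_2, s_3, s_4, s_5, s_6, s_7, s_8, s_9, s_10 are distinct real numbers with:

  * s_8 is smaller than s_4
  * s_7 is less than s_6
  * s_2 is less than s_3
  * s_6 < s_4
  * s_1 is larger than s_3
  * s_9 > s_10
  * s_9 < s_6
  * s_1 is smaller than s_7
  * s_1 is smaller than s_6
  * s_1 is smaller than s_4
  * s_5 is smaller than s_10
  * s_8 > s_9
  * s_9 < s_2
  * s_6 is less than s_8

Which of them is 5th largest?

Chaining the given pairs: s_5 < s_10 < s_9 < s_2 < s_3 < s_1 < s_7 < s_6 < s_8 < s_4.
Counting 5 from the largest end gives s_1.

s_1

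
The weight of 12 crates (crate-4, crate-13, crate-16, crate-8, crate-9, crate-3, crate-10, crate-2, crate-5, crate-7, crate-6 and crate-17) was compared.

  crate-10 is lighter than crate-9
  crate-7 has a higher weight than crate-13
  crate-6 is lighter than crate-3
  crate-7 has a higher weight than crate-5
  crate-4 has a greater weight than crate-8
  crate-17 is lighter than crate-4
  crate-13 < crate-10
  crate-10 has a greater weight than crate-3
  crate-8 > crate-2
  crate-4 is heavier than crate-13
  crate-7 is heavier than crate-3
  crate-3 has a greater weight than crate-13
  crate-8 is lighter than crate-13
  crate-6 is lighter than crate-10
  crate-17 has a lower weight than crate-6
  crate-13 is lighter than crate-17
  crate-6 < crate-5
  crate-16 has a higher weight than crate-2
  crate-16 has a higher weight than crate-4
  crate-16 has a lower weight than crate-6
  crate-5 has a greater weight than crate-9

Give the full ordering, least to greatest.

The consecutive links are each given: crate-2 < crate-8; crate-8 < crate-13; crate-13 < crate-17; crate-17 < crate-4; crate-4 < crate-16; crate-16 < crate-6; crate-6 < crate-3; crate-3 < crate-10; crate-10 < crate-9; crate-9 < crate-5; crate-5 < crate-7.

crate-2 < crate-8 < crate-13 < crate-17 < crate-4 < crate-16 < crate-6 < crate-3 < crate-10 < crate-9 < crate-5 < crate-7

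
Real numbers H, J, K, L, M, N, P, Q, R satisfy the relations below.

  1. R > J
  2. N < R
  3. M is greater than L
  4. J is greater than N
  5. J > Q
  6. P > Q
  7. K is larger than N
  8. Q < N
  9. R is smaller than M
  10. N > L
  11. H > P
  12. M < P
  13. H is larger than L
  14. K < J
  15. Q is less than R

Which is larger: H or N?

H

N < J and J < R give N < R.
With R < M: N < J < R < M.
With M < P: N < J < R < M < P.
Then P < H extends the chain to H.
So N < H; H is the larger of the two.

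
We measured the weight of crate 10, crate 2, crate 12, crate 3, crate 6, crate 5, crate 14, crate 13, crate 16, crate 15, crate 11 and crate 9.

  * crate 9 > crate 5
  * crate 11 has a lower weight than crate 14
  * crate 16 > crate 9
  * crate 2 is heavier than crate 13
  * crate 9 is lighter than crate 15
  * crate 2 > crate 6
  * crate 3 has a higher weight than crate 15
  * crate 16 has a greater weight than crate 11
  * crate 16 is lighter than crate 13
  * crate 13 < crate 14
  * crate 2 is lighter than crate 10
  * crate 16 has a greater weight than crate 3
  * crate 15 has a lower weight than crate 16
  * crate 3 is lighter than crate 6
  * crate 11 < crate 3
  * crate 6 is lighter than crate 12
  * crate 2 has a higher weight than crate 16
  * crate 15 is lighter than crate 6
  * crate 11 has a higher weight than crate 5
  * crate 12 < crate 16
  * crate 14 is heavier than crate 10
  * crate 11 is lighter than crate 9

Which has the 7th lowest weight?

Chaining the given pairs: crate 5 < crate 11 < crate 9 < crate 15 < crate 3 < crate 6 < crate 12 < crate 16 < crate 13 < crate 2 < crate 10 < crate 14.
Counting 7 from the smallest end gives crate 12.

crate 12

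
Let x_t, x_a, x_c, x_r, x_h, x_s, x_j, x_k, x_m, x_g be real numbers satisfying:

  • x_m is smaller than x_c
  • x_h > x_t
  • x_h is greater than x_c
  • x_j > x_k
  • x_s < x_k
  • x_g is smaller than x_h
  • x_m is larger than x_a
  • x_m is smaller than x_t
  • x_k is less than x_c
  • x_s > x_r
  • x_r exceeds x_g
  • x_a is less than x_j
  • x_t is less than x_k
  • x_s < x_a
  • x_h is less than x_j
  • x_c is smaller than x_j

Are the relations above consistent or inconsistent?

The single ordering x_g < x_r < x_s < x_a < x_m < x_t < x_k < x_c < x_h < x_j satisfies every listed relation, so no contradiction arises.

consistent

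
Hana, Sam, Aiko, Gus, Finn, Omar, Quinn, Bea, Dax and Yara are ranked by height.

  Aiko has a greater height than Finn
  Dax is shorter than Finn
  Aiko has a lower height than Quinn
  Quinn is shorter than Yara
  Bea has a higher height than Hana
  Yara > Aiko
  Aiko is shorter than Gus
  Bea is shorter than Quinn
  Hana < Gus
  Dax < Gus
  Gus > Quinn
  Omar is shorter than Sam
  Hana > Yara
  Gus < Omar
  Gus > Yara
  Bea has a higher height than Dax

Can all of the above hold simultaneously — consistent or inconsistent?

inconsistent

We have Quinn < Yara stated directly, yet also Yara < Hana < Bea < Quinn by chaining the others — so Yara < Quinn. Contradiction.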